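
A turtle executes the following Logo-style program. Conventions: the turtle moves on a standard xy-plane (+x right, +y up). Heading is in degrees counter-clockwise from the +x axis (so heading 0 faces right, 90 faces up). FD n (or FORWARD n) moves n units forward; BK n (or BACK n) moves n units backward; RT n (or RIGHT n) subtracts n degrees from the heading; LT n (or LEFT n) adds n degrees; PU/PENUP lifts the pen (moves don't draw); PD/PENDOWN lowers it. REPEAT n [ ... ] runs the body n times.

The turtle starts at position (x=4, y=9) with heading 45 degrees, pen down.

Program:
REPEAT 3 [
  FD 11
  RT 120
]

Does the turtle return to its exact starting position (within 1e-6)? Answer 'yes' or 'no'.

Answer: yes

Derivation:
Executing turtle program step by step:
Start: pos=(4,9), heading=45, pen down
REPEAT 3 [
  -- iteration 1/3 --
  FD 11: (4,9) -> (11.778,16.778) [heading=45, draw]
  RT 120: heading 45 -> 285
  -- iteration 2/3 --
  FD 11: (11.778,16.778) -> (14.625,6.153) [heading=285, draw]
  RT 120: heading 285 -> 165
  -- iteration 3/3 --
  FD 11: (14.625,6.153) -> (4,9) [heading=165, draw]
  RT 120: heading 165 -> 45
]
Final: pos=(4,9), heading=45, 3 segment(s) drawn

Start position: (4, 9)
Final position: (4, 9)
Distance = 0; < 1e-6 -> CLOSED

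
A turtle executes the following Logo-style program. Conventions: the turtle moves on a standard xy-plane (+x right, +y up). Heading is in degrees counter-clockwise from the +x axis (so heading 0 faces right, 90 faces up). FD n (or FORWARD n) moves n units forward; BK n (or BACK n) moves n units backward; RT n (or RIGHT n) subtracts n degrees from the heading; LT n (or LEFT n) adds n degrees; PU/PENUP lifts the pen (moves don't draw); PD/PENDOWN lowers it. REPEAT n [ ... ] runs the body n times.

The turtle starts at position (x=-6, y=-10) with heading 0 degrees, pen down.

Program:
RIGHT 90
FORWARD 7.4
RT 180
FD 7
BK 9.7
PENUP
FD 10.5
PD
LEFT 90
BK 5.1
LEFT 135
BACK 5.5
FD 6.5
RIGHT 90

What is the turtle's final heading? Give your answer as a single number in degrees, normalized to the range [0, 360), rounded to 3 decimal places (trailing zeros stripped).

Executing turtle program step by step:
Start: pos=(-6,-10), heading=0, pen down
RT 90: heading 0 -> 270
FD 7.4: (-6,-10) -> (-6,-17.4) [heading=270, draw]
RT 180: heading 270 -> 90
FD 7: (-6,-17.4) -> (-6,-10.4) [heading=90, draw]
BK 9.7: (-6,-10.4) -> (-6,-20.1) [heading=90, draw]
PU: pen up
FD 10.5: (-6,-20.1) -> (-6,-9.6) [heading=90, move]
PD: pen down
LT 90: heading 90 -> 180
BK 5.1: (-6,-9.6) -> (-0.9,-9.6) [heading=180, draw]
LT 135: heading 180 -> 315
BK 5.5: (-0.9,-9.6) -> (-4.789,-5.711) [heading=315, draw]
FD 6.5: (-4.789,-5.711) -> (-0.193,-10.307) [heading=315, draw]
RT 90: heading 315 -> 225
Final: pos=(-0.193,-10.307), heading=225, 6 segment(s) drawn

Answer: 225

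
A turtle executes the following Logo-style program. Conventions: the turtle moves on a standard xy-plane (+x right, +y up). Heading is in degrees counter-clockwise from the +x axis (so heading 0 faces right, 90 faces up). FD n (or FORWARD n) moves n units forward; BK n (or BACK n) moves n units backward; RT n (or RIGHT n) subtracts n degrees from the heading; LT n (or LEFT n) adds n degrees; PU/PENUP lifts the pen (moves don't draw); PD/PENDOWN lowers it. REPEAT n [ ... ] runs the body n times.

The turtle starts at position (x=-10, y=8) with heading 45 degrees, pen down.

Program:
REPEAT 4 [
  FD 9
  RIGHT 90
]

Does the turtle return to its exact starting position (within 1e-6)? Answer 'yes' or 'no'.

Answer: yes

Derivation:
Executing turtle program step by step:
Start: pos=(-10,8), heading=45, pen down
REPEAT 4 [
  -- iteration 1/4 --
  FD 9: (-10,8) -> (-3.636,14.364) [heading=45, draw]
  RT 90: heading 45 -> 315
  -- iteration 2/4 --
  FD 9: (-3.636,14.364) -> (2.728,8) [heading=315, draw]
  RT 90: heading 315 -> 225
  -- iteration 3/4 --
  FD 9: (2.728,8) -> (-3.636,1.636) [heading=225, draw]
  RT 90: heading 225 -> 135
  -- iteration 4/4 --
  FD 9: (-3.636,1.636) -> (-10,8) [heading=135, draw]
  RT 90: heading 135 -> 45
]
Final: pos=(-10,8), heading=45, 4 segment(s) drawn

Start position: (-10, 8)
Final position: (-10, 8)
Distance = 0; < 1e-6 -> CLOSED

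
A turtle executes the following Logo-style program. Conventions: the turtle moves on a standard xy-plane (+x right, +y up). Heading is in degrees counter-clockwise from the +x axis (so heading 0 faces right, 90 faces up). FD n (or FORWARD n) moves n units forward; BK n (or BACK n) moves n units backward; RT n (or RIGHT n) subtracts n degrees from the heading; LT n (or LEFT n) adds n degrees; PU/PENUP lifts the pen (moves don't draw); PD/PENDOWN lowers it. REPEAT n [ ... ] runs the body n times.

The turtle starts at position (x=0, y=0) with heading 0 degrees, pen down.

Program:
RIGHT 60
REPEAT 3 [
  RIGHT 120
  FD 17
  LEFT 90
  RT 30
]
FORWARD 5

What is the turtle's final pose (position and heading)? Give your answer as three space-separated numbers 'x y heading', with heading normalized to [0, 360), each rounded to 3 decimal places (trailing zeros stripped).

Answer: -19.5 33.775 120

Derivation:
Executing turtle program step by step:
Start: pos=(0,0), heading=0, pen down
RT 60: heading 0 -> 300
REPEAT 3 [
  -- iteration 1/3 --
  RT 120: heading 300 -> 180
  FD 17: (0,0) -> (-17,0) [heading=180, draw]
  LT 90: heading 180 -> 270
  RT 30: heading 270 -> 240
  -- iteration 2/3 --
  RT 120: heading 240 -> 120
  FD 17: (-17,0) -> (-25.5,14.722) [heading=120, draw]
  LT 90: heading 120 -> 210
  RT 30: heading 210 -> 180
  -- iteration 3/3 --
  RT 120: heading 180 -> 60
  FD 17: (-25.5,14.722) -> (-17,29.445) [heading=60, draw]
  LT 90: heading 60 -> 150
  RT 30: heading 150 -> 120
]
FD 5: (-17,29.445) -> (-19.5,33.775) [heading=120, draw]
Final: pos=(-19.5,33.775), heading=120, 4 segment(s) drawn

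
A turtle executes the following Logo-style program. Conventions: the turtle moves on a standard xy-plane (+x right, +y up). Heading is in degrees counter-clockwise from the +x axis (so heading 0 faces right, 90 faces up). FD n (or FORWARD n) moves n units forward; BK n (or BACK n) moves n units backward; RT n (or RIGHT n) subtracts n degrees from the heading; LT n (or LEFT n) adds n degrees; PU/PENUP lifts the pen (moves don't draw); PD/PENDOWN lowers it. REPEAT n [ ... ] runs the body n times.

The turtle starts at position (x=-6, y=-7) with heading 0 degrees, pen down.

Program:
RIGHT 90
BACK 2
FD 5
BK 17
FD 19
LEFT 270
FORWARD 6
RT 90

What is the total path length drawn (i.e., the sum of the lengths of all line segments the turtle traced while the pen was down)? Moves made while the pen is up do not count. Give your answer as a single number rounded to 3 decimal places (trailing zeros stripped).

Answer: 49

Derivation:
Executing turtle program step by step:
Start: pos=(-6,-7), heading=0, pen down
RT 90: heading 0 -> 270
BK 2: (-6,-7) -> (-6,-5) [heading=270, draw]
FD 5: (-6,-5) -> (-6,-10) [heading=270, draw]
BK 17: (-6,-10) -> (-6,7) [heading=270, draw]
FD 19: (-6,7) -> (-6,-12) [heading=270, draw]
LT 270: heading 270 -> 180
FD 6: (-6,-12) -> (-12,-12) [heading=180, draw]
RT 90: heading 180 -> 90
Final: pos=(-12,-12), heading=90, 5 segment(s) drawn

Segment lengths:
  seg 1: (-6,-7) -> (-6,-5), length = 2
  seg 2: (-6,-5) -> (-6,-10), length = 5
  seg 3: (-6,-10) -> (-6,7), length = 17
  seg 4: (-6,7) -> (-6,-12), length = 19
  seg 5: (-6,-12) -> (-12,-12), length = 6
Total = 49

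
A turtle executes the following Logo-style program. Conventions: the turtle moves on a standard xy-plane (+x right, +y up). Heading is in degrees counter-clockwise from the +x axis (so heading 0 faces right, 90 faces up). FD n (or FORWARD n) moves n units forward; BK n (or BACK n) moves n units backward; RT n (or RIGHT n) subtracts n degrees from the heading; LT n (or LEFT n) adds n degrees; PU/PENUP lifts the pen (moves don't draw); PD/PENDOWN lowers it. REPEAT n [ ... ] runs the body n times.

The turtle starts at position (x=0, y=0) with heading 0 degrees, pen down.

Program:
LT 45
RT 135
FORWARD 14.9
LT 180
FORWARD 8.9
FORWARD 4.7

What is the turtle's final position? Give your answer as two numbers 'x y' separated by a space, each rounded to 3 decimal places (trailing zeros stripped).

Answer: 0 -1.3

Derivation:
Executing turtle program step by step:
Start: pos=(0,0), heading=0, pen down
LT 45: heading 0 -> 45
RT 135: heading 45 -> 270
FD 14.9: (0,0) -> (0,-14.9) [heading=270, draw]
LT 180: heading 270 -> 90
FD 8.9: (0,-14.9) -> (0,-6) [heading=90, draw]
FD 4.7: (0,-6) -> (0,-1.3) [heading=90, draw]
Final: pos=(0,-1.3), heading=90, 3 segment(s) drawn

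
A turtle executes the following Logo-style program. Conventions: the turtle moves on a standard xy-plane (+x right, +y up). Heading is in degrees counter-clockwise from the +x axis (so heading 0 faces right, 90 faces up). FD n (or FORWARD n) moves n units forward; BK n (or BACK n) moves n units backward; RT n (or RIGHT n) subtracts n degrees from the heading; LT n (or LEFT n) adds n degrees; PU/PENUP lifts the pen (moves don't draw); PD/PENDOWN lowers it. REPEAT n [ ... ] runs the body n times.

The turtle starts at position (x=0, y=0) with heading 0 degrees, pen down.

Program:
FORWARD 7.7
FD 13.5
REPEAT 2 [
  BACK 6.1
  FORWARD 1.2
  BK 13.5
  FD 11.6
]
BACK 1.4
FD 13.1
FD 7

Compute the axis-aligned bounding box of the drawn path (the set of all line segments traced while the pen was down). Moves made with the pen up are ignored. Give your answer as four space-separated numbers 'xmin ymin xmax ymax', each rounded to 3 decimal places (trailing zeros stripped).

Answer: -4 0 26.3 0

Derivation:
Executing turtle program step by step:
Start: pos=(0,0), heading=0, pen down
FD 7.7: (0,0) -> (7.7,0) [heading=0, draw]
FD 13.5: (7.7,0) -> (21.2,0) [heading=0, draw]
REPEAT 2 [
  -- iteration 1/2 --
  BK 6.1: (21.2,0) -> (15.1,0) [heading=0, draw]
  FD 1.2: (15.1,0) -> (16.3,0) [heading=0, draw]
  BK 13.5: (16.3,0) -> (2.8,0) [heading=0, draw]
  FD 11.6: (2.8,0) -> (14.4,0) [heading=0, draw]
  -- iteration 2/2 --
  BK 6.1: (14.4,0) -> (8.3,0) [heading=0, draw]
  FD 1.2: (8.3,0) -> (9.5,0) [heading=0, draw]
  BK 13.5: (9.5,0) -> (-4,0) [heading=0, draw]
  FD 11.6: (-4,0) -> (7.6,0) [heading=0, draw]
]
BK 1.4: (7.6,0) -> (6.2,0) [heading=0, draw]
FD 13.1: (6.2,0) -> (19.3,0) [heading=0, draw]
FD 7: (19.3,0) -> (26.3,0) [heading=0, draw]
Final: pos=(26.3,0), heading=0, 13 segment(s) drawn

Segment endpoints: x in {-4, 0, 2.8, 6.2, 7.6, 7.7, 8.3, 9.5, 14.4, 15.1, 16.3, 19.3, 21.2, 26.3}, y in {0}
xmin=-4, ymin=0, xmax=26.3, ymax=0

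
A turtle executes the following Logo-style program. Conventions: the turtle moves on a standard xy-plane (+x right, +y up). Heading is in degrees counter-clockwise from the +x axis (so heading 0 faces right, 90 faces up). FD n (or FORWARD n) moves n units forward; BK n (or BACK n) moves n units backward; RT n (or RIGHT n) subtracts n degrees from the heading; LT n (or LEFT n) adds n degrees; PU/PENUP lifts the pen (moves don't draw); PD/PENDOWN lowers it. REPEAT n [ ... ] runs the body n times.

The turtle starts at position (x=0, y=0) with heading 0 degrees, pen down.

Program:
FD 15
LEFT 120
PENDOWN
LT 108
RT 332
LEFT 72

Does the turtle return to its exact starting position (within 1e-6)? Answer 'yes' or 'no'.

Executing turtle program step by step:
Start: pos=(0,0), heading=0, pen down
FD 15: (0,0) -> (15,0) [heading=0, draw]
LT 120: heading 0 -> 120
PD: pen down
LT 108: heading 120 -> 228
RT 332: heading 228 -> 256
LT 72: heading 256 -> 328
Final: pos=(15,0), heading=328, 1 segment(s) drawn

Start position: (0, 0)
Final position: (15, 0)
Distance = 15; >= 1e-6 -> NOT closed

Answer: no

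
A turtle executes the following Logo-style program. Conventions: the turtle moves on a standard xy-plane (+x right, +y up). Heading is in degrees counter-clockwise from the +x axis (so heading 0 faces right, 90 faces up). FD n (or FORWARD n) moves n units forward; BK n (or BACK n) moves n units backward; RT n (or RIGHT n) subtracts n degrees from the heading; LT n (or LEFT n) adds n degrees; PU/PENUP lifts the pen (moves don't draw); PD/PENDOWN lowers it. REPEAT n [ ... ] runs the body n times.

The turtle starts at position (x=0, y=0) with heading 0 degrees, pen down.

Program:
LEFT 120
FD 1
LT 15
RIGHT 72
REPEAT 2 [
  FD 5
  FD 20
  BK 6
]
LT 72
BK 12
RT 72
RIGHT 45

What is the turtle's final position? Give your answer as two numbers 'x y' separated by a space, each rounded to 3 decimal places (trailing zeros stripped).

Answer: 25.237 26.239

Derivation:
Executing turtle program step by step:
Start: pos=(0,0), heading=0, pen down
LT 120: heading 0 -> 120
FD 1: (0,0) -> (-0.5,0.866) [heading=120, draw]
LT 15: heading 120 -> 135
RT 72: heading 135 -> 63
REPEAT 2 [
  -- iteration 1/2 --
  FD 5: (-0.5,0.866) -> (1.77,5.321) [heading=63, draw]
  FD 20: (1.77,5.321) -> (10.85,23.141) [heading=63, draw]
  BK 6: (10.85,23.141) -> (8.126,17.795) [heading=63, draw]
  -- iteration 2/2 --
  FD 5: (8.126,17.795) -> (10.396,22.25) [heading=63, draw]
  FD 20: (10.396,22.25) -> (19.476,40.07) [heading=63, draw]
  BK 6: (19.476,40.07) -> (16.752,34.724) [heading=63, draw]
]
LT 72: heading 63 -> 135
BK 12: (16.752,34.724) -> (25.237,26.239) [heading=135, draw]
RT 72: heading 135 -> 63
RT 45: heading 63 -> 18
Final: pos=(25.237,26.239), heading=18, 8 segment(s) drawn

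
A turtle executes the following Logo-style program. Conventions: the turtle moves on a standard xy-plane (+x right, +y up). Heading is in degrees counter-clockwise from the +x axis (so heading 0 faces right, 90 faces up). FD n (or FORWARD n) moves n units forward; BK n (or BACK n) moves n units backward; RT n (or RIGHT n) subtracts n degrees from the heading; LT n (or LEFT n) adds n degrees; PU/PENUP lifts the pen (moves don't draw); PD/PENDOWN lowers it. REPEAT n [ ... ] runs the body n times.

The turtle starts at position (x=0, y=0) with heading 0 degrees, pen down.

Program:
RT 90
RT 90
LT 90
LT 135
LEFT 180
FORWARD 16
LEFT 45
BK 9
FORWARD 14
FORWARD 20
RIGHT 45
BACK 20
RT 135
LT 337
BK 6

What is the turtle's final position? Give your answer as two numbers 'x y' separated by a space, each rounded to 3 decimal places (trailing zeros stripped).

Answer: 0.484 -27.695

Derivation:
Executing turtle program step by step:
Start: pos=(0,0), heading=0, pen down
RT 90: heading 0 -> 270
RT 90: heading 270 -> 180
LT 90: heading 180 -> 270
LT 135: heading 270 -> 45
LT 180: heading 45 -> 225
FD 16: (0,0) -> (-11.314,-11.314) [heading=225, draw]
LT 45: heading 225 -> 270
BK 9: (-11.314,-11.314) -> (-11.314,-2.314) [heading=270, draw]
FD 14: (-11.314,-2.314) -> (-11.314,-16.314) [heading=270, draw]
FD 20: (-11.314,-16.314) -> (-11.314,-36.314) [heading=270, draw]
RT 45: heading 270 -> 225
BK 20: (-11.314,-36.314) -> (2.828,-22.172) [heading=225, draw]
RT 135: heading 225 -> 90
LT 337: heading 90 -> 67
BK 6: (2.828,-22.172) -> (0.484,-27.695) [heading=67, draw]
Final: pos=(0.484,-27.695), heading=67, 6 segment(s) drawn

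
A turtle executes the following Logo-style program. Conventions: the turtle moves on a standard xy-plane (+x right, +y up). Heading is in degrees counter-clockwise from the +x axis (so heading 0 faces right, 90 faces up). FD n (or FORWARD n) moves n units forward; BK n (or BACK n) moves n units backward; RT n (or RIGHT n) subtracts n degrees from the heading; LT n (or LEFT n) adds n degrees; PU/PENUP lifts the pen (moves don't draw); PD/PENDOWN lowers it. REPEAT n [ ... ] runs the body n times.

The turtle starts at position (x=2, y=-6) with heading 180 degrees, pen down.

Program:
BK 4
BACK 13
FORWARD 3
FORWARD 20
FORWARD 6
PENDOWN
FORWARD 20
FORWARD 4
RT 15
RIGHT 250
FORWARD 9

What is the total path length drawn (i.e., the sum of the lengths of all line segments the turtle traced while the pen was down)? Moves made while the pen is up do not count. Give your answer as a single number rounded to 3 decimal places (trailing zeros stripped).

Executing turtle program step by step:
Start: pos=(2,-6), heading=180, pen down
BK 4: (2,-6) -> (6,-6) [heading=180, draw]
BK 13: (6,-6) -> (19,-6) [heading=180, draw]
FD 3: (19,-6) -> (16,-6) [heading=180, draw]
FD 20: (16,-6) -> (-4,-6) [heading=180, draw]
FD 6: (-4,-6) -> (-10,-6) [heading=180, draw]
PD: pen down
FD 20: (-10,-6) -> (-30,-6) [heading=180, draw]
FD 4: (-30,-6) -> (-34,-6) [heading=180, draw]
RT 15: heading 180 -> 165
RT 250: heading 165 -> 275
FD 9: (-34,-6) -> (-33.216,-14.966) [heading=275, draw]
Final: pos=(-33.216,-14.966), heading=275, 8 segment(s) drawn

Segment lengths:
  seg 1: (2,-6) -> (6,-6), length = 4
  seg 2: (6,-6) -> (19,-6), length = 13
  seg 3: (19,-6) -> (16,-6), length = 3
  seg 4: (16,-6) -> (-4,-6), length = 20
  seg 5: (-4,-6) -> (-10,-6), length = 6
  seg 6: (-10,-6) -> (-30,-6), length = 20
  seg 7: (-30,-6) -> (-34,-6), length = 4
  seg 8: (-34,-6) -> (-33.216,-14.966), length = 9
Total = 79

Answer: 79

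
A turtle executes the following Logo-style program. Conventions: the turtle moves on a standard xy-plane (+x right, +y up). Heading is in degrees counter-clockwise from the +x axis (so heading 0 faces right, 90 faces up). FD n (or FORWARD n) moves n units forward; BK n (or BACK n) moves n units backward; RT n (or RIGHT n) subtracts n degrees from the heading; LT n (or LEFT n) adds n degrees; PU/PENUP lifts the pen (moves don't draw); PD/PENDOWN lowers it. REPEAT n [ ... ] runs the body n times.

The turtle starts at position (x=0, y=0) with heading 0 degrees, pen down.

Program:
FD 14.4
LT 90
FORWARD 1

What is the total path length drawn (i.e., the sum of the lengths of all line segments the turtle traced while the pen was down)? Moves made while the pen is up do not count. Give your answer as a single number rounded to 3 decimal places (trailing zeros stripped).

Answer: 15.4

Derivation:
Executing turtle program step by step:
Start: pos=(0,0), heading=0, pen down
FD 14.4: (0,0) -> (14.4,0) [heading=0, draw]
LT 90: heading 0 -> 90
FD 1: (14.4,0) -> (14.4,1) [heading=90, draw]
Final: pos=(14.4,1), heading=90, 2 segment(s) drawn

Segment lengths:
  seg 1: (0,0) -> (14.4,0), length = 14.4
  seg 2: (14.4,0) -> (14.4,1), length = 1
Total = 15.4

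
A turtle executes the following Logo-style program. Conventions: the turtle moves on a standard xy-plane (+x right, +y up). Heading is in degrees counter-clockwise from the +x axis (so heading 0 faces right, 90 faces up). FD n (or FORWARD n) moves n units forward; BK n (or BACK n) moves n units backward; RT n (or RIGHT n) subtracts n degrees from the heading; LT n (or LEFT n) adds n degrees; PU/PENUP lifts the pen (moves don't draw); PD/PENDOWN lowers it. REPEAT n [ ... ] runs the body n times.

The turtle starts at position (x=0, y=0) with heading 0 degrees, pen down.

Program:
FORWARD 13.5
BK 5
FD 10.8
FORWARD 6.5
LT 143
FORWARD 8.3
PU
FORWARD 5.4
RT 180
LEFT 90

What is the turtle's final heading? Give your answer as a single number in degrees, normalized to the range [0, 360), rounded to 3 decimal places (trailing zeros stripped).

Answer: 53

Derivation:
Executing turtle program step by step:
Start: pos=(0,0), heading=0, pen down
FD 13.5: (0,0) -> (13.5,0) [heading=0, draw]
BK 5: (13.5,0) -> (8.5,0) [heading=0, draw]
FD 10.8: (8.5,0) -> (19.3,0) [heading=0, draw]
FD 6.5: (19.3,0) -> (25.8,0) [heading=0, draw]
LT 143: heading 0 -> 143
FD 8.3: (25.8,0) -> (19.171,4.995) [heading=143, draw]
PU: pen up
FD 5.4: (19.171,4.995) -> (14.859,8.245) [heading=143, move]
RT 180: heading 143 -> 323
LT 90: heading 323 -> 53
Final: pos=(14.859,8.245), heading=53, 5 segment(s) drawn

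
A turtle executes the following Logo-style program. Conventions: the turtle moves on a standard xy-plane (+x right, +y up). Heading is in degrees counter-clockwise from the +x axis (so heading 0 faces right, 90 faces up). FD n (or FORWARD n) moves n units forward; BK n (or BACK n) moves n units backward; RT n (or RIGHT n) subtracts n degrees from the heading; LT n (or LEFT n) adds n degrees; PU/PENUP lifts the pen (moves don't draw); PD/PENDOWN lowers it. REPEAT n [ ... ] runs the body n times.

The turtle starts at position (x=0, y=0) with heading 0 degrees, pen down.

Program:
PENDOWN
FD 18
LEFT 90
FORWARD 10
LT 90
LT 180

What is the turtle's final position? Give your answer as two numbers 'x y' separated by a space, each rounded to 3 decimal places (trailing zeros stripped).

Executing turtle program step by step:
Start: pos=(0,0), heading=0, pen down
PD: pen down
FD 18: (0,0) -> (18,0) [heading=0, draw]
LT 90: heading 0 -> 90
FD 10: (18,0) -> (18,10) [heading=90, draw]
LT 90: heading 90 -> 180
LT 180: heading 180 -> 0
Final: pos=(18,10), heading=0, 2 segment(s) drawn

Answer: 18 10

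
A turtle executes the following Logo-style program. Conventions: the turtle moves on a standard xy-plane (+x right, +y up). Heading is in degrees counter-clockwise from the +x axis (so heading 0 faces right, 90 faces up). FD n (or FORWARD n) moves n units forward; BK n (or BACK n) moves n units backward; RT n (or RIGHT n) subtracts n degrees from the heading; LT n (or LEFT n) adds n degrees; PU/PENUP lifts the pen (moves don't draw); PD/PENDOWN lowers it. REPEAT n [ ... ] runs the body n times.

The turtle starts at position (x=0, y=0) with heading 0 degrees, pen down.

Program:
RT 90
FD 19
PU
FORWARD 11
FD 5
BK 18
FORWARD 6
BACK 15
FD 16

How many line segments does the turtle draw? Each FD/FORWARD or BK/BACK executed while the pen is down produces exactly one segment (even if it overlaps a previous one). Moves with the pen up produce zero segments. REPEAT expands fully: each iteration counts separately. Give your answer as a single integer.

Answer: 1

Derivation:
Executing turtle program step by step:
Start: pos=(0,0), heading=0, pen down
RT 90: heading 0 -> 270
FD 19: (0,0) -> (0,-19) [heading=270, draw]
PU: pen up
FD 11: (0,-19) -> (0,-30) [heading=270, move]
FD 5: (0,-30) -> (0,-35) [heading=270, move]
BK 18: (0,-35) -> (0,-17) [heading=270, move]
FD 6: (0,-17) -> (0,-23) [heading=270, move]
BK 15: (0,-23) -> (0,-8) [heading=270, move]
FD 16: (0,-8) -> (0,-24) [heading=270, move]
Final: pos=(0,-24), heading=270, 1 segment(s) drawn
Segments drawn: 1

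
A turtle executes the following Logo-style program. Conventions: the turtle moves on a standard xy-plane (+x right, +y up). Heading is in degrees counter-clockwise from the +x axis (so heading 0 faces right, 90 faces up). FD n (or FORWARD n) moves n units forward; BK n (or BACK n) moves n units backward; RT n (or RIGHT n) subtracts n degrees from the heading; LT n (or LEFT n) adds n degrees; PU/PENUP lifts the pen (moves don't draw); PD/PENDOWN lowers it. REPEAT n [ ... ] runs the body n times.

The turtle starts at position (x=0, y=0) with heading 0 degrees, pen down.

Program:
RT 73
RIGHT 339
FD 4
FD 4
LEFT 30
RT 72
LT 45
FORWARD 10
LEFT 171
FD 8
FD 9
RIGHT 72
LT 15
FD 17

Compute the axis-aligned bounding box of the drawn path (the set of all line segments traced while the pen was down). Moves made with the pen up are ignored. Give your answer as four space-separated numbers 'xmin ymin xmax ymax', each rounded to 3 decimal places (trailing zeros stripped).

Executing turtle program step by step:
Start: pos=(0,0), heading=0, pen down
RT 73: heading 0 -> 287
RT 339: heading 287 -> 308
FD 4: (0,0) -> (2.463,-3.152) [heading=308, draw]
FD 4: (2.463,-3.152) -> (4.925,-6.304) [heading=308, draw]
LT 30: heading 308 -> 338
RT 72: heading 338 -> 266
LT 45: heading 266 -> 311
FD 10: (4.925,-6.304) -> (11.486,-13.851) [heading=311, draw]
LT 171: heading 311 -> 122
FD 8: (11.486,-13.851) -> (7.247,-7.067) [heading=122, draw]
FD 9: (7.247,-7.067) -> (2.477,0.566) [heading=122, draw]
RT 72: heading 122 -> 50
LT 15: heading 50 -> 65
FD 17: (2.477,0.566) -> (9.662,15.973) [heading=65, draw]
Final: pos=(9.662,15.973), heading=65, 6 segment(s) drawn

Segment endpoints: x in {0, 2.463, 2.477, 4.925, 7.247, 9.662, 11.486}, y in {-13.851, -7.067, -6.304, -3.152, 0, 0.566, 15.973}
xmin=0, ymin=-13.851, xmax=11.486, ymax=15.973

Answer: 0 -13.851 11.486 15.973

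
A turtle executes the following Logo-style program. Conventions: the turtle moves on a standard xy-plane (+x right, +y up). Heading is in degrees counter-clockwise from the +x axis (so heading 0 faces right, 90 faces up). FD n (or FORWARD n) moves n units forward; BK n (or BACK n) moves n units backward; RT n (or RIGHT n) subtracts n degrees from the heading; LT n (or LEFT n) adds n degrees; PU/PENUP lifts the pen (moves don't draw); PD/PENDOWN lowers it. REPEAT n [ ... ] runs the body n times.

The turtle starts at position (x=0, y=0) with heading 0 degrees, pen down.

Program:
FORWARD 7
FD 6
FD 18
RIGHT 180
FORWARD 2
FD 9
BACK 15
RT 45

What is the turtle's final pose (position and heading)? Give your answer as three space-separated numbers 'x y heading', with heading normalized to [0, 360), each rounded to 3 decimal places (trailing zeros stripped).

Executing turtle program step by step:
Start: pos=(0,0), heading=0, pen down
FD 7: (0,0) -> (7,0) [heading=0, draw]
FD 6: (7,0) -> (13,0) [heading=0, draw]
FD 18: (13,0) -> (31,0) [heading=0, draw]
RT 180: heading 0 -> 180
FD 2: (31,0) -> (29,0) [heading=180, draw]
FD 9: (29,0) -> (20,0) [heading=180, draw]
BK 15: (20,0) -> (35,0) [heading=180, draw]
RT 45: heading 180 -> 135
Final: pos=(35,0), heading=135, 6 segment(s) drawn

Answer: 35 0 135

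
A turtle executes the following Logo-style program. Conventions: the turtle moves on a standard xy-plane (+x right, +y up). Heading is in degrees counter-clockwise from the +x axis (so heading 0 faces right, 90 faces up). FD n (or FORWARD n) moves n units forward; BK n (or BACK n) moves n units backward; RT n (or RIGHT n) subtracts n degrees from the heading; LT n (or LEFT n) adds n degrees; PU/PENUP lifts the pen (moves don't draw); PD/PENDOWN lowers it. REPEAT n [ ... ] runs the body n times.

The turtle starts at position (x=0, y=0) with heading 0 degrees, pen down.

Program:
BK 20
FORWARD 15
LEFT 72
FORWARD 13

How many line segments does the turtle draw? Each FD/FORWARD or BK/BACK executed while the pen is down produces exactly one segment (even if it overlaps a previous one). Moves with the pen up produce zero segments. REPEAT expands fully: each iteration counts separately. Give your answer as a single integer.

Answer: 3

Derivation:
Executing turtle program step by step:
Start: pos=(0,0), heading=0, pen down
BK 20: (0,0) -> (-20,0) [heading=0, draw]
FD 15: (-20,0) -> (-5,0) [heading=0, draw]
LT 72: heading 0 -> 72
FD 13: (-5,0) -> (-0.983,12.364) [heading=72, draw]
Final: pos=(-0.983,12.364), heading=72, 3 segment(s) drawn
Segments drawn: 3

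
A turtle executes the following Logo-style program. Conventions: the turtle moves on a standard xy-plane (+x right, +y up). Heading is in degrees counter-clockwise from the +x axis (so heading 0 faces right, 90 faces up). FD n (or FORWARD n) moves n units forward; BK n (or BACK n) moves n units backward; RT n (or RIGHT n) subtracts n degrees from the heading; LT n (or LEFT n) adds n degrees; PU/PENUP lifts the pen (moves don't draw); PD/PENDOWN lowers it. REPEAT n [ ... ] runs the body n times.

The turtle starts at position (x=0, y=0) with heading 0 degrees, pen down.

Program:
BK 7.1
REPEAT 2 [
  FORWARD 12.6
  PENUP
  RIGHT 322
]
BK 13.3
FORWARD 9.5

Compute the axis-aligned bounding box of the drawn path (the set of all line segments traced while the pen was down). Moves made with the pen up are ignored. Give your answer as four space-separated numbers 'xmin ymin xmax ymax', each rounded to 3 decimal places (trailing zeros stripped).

Answer: -7.1 0 5.5 0

Derivation:
Executing turtle program step by step:
Start: pos=(0,0), heading=0, pen down
BK 7.1: (0,0) -> (-7.1,0) [heading=0, draw]
REPEAT 2 [
  -- iteration 1/2 --
  FD 12.6: (-7.1,0) -> (5.5,0) [heading=0, draw]
  PU: pen up
  RT 322: heading 0 -> 38
  -- iteration 2/2 --
  FD 12.6: (5.5,0) -> (15.429,7.757) [heading=38, move]
  PU: pen up
  RT 322: heading 38 -> 76
]
BK 13.3: (15.429,7.757) -> (12.211,-5.148) [heading=76, move]
FD 9.5: (12.211,-5.148) -> (14.51,4.07) [heading=76, move]
Final: pos=(14.51,4.07), heading=76, 2 segment(s) drawn

Segment endpoints: x in {-7.1, 0, 5.5}, y in {0}
xmin=-7.1, ymin=0, xmax=5.5, ymax=0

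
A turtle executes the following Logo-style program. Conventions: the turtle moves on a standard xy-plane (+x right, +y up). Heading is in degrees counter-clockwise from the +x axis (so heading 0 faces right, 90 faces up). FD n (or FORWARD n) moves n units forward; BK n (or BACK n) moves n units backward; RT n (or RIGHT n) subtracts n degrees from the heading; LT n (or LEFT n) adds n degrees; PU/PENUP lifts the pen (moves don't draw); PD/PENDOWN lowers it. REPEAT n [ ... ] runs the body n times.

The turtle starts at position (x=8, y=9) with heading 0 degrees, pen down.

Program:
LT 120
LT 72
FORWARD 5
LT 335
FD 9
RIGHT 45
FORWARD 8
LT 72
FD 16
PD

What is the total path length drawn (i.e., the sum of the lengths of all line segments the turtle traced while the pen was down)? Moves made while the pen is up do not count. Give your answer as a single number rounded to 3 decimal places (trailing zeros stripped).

Executing turtle program step by step:
Start: pos=(8,9), heading=0, pen down
LT 120: heading 0 -> 120
LT 72: heading 120 -> 192
FD 5: (8,9) -> (3.109,7.96) [heading=192, draw]
LT 335: heading 192 -> 167
FD 9: (3.109,7.96) -> (-5.66,9.985) [heading=167, draw]
RT 45: heading 167 -> 122
FD 8: (-5.66,9.985) -> (-9.899,16.769) [heading=122, draw]
LT 72: heading 122 -> 194
FD 16: (-9.899,16.769) -> (-25.424,12.899) [heading=194, draw]
PD: pen down
Final: pos=(-25.424,12.899), heading=194, 4 segment(s) drawn

Segment lengths:
  seg 1: (8,9) -> (3.109,7.96), length = 5
  seg 2: (3.109,7.96) -> (-5.66,9.985), length = 9
  seg 3: (-5.66,9.985) -> (-9.899,16.769), length = 8
  seg 4: (-9.899,16.769) -> (-25.424,12.899), length = 16
Total = 38

Answer: 38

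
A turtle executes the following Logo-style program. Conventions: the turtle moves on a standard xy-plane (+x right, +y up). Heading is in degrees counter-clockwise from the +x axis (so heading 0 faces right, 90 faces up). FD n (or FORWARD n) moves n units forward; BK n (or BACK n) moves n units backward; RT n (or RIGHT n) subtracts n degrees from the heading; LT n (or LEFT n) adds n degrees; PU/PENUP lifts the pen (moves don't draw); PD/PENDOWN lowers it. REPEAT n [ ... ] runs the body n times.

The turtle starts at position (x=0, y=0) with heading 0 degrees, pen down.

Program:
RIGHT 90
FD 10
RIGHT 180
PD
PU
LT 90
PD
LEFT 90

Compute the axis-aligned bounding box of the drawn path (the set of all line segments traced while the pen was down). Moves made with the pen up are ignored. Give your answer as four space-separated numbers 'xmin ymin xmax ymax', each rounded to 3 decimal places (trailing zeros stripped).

Answer: 0 -10 0 0

Derivation:
Executing turtle program step by step:
Start: pos=(0,0), heading=0, pen down
RT 90: heading 0 -> 270
FD 10: (0,0) -> (0,-10) [heading=270, draw]
RT 180: heading 270 -> 90
PD: pen down
PU: pen up
LT 90: heading 90 -> 180
PD: pen down
LT 90: heading 180 -> 270
Final: pos=(0,-10), heading=270, 1 segment(s) drawn

Segment endpoints: x in {0, 0}, y in {-10, 0}
xmin=0, ymin=-10, xmax=0, ymax=0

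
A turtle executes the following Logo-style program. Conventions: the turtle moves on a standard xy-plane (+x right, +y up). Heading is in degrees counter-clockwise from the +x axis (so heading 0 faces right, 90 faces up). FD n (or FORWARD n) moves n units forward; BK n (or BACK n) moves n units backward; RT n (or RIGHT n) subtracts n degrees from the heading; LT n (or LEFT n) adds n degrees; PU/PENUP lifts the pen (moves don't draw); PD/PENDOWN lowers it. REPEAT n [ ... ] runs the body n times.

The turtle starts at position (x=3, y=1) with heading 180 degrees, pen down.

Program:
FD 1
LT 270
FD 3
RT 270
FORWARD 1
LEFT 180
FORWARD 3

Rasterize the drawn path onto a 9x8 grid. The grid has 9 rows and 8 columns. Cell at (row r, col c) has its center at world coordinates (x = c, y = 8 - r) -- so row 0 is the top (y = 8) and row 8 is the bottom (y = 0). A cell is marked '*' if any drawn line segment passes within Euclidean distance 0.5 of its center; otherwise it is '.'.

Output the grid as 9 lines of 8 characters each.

Segment 0: (3,1) -> (2,1)
Segment 1: (2,1) -> (2,4)
Segment 2: (2,4) -> (1,4)
Segment 3: (1,4) -> (4,4)

Answer: ........
........
........
........
.****...
..*.....
..*.....
..**....
........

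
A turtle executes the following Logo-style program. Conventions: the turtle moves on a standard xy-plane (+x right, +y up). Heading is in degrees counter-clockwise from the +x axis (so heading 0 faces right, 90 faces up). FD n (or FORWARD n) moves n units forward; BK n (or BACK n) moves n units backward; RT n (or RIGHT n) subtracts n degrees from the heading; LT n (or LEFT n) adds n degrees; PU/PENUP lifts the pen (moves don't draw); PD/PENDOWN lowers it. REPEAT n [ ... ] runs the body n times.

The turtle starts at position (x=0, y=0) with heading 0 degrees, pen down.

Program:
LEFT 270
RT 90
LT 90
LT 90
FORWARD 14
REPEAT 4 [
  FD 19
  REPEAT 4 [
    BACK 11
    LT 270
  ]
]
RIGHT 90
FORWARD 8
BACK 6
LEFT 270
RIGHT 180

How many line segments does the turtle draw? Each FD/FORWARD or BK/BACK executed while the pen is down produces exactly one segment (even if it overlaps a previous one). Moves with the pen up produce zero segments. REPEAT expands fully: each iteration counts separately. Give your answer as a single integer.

Answer: 23

Derivation:
Executing turtle program step by step:
Start: pos=(0,0), heading=0, pen down
LT 270: heading 0 -> 270
RT 90: heading 270 -> 180
LT 90: heading 180 -> 270
LT 90: heading 270 -> 0
FD 14: (0,0) -> (14,0) [heading=0, draw]
REPEAT 4 [
  -- iteration 1/4 --
  FD 19: (14,0) -> (33,0) [heading=0, draw]
  REPEAT 4 [
    -- iteration 1/4 --
    BK 11: (33,0) -> (22,0) [heading=0, draw]
    LT 270: heading 0 -> 270
    -- iteration 2/4 --
    BK 11: (22,0) -> (22,11) [heading=270, draw]
    LT 270: heading 270 -> 180
    -- iteration 3/4 --
    BK 11: (22,11) -> (33,11) [heading=180, draw]
    LT 270: heading 180 -> 90
    -- iteration 4/4 --
    BK 11: (33,11) -> (33,0) [heading=90, draw]
    LT 270: heading 90 -> 0
  ]
  -- iteration 2/4 --
  FD 19: (33,0) -> (52,0) [heading=0, draw]
  REPEAT 4 [
    -- iteration 1/4 --
    BK 11: (52,0) -> (41,0) [heading=0, draw]
    LT 270: heading 0 -> 270
    -- iteration 2/4 --
    BK 11: (41,0) -> (41,11) [heading=270, draw]
    LT 270: heading 270 -> 180
    -- iteration 3/4 --
    BK 11: (41,11) -> (52,11) [heading=180, draw]
    LT 270: heading 180 -> 90
    -- iteration 4/4 --
    BK 11: (52,11) -> (52,0) [heading=90, draw]
    LT 270: heading 90 -> 0
  ]
  -- iteration 3/4 --
  FD 19: (52,0) -> (71,0) [heading=0, draw]
  REPEAT 4 [
    -- iteration 1/4 --
    BK 11: (71,0) -> (60,0) [heading=0, draw]
    LT 270: heading 0 -> 270
    -- iteration 2/4 --
    BK 11: (60,0) -> (60,11) [heading=270, draw]
    LT 270: heading 270 -> 180
    -- iteration 3/4 --
    BK 11: (60,11) -> (71,11) [heading=180, draw]
    LT 270: heading 180 -> 90
    -- iteration 4/4 --
    BK 11: (71,11) -> (71,0) [heading=90, draw]
    LT 270: heading 90 -> 0
  ]
  -- iteration 4/4 --
  FD 19: (71,0) -> (90,0) [heading=0, draw]
  REPEAT 4 [
    -- iteration 1/4 --
    BK 11: (90,0) -> (79,0) [heading=0, draw]
    LT 270: heading 0 -> 270
    -- iteration 2/4 --
    BK 11: (79,0) -> (79,11) [heading=270, draw]
    LT 270: heading 270 -> 180
    -- iteration 3/4 --
    BK 11: (79,11) -> (90,11) [heading=180, draw]
    LT 270: heading 180 -> 90
    -- iteration 4/4 --
    BK 11: (90,11) -> (90,0) [heading=90, draw]
    LT 270: heading 90 -> 0
  ]
]
RT 90: heading 0 -> 270
FD 8: (90,0) -> (90,-8) [heading=270, draw]
BK 6: (90,-8) -> (90,-2) [heading=270, draw]
LT 270: heading 270 -> 180
RT 180: heading 180 -> 0
Final: pos=(90,-2), heading=0, 23 segment(s) drawn
Segments drawn: 23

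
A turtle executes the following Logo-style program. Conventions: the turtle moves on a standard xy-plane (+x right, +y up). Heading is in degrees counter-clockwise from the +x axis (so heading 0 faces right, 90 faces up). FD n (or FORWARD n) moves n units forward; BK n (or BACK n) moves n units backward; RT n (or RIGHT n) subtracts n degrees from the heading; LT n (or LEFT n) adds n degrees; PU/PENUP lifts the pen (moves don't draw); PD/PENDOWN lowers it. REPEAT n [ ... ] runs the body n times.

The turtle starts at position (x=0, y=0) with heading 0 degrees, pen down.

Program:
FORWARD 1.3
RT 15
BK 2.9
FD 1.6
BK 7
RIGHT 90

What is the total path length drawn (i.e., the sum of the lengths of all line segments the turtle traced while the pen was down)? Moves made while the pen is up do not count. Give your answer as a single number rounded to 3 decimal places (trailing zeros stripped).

Answer: 12.8

Derivation:
Executing turtle program step by step:
Start: pos=(0,0), heading=0, pen down
FD 1.3: (0,0) -> (1.3,0) [heading=0, draw]
RT 15: heading 0 -> 345
BK 2.9: (1.3,0) -> (-1.501,0.751) [heading=345, draw]
FD 1.6: (-1.501,0.751) -> (0.044,0.336) [heading=345, draw]
BK 7: (0.044,0.336) -> (-6.717,2.148) [heading=345, draw]
RT 90: heading 345 -> 255
Final: pos=(-6.717,2.148), heading=255, 4 segment(s) drawn

Segment lengths:
  seg 1: (0,0) -> (1.3,0), length = 1.3
  seg 2: (1.3,0) -> (-1.501,0.751), length = 2.9
  seg 3: (-1.501,0.751) -> (0.044,0.336), length = 1.6
  seg 4: (0.044,0.336) -> (-6.717,2.148), length = 7
Total = 12.8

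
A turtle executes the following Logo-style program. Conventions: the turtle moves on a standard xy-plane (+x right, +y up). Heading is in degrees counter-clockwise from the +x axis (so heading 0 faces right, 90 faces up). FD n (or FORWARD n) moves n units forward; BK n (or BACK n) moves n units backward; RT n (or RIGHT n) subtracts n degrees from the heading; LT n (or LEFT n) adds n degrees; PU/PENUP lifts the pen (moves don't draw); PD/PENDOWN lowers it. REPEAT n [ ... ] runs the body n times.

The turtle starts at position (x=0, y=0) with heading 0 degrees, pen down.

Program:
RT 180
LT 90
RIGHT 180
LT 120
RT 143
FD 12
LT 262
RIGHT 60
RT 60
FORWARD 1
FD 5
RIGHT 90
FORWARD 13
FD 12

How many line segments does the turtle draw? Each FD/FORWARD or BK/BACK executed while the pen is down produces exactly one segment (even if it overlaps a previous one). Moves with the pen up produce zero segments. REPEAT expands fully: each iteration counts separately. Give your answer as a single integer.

Answer: 5

Derivation:
Executing turtle program step by step:
Start: pos=(0,0), heading=0, pen down
RT 180: heading 0 -> 180
LT 90: heading 180 -> 270
RT 180: heading 270 -> 90
LT 120: heading 90 -> 210
RT 143: heading 210 -> 67
FD 12: (0,0) -> (4.689,11.046) [heading=67, draw]
LT 262: heading 67 -> 329
RT 60: heading 329 -> 269
RT 60: heading 269 -> 209
FD 1: (4.689,11.046) -> (3.814,10.561) [heading=209, draw]
FD 5: (3.814,10.561) -> (-0.559,8.137) [heading=209, draw]
RT 90: heading 209 -> 119
FD 13: (-0.559,8.137) -> (-6.861,19.507) [heading=119, draw]
FD 12: (-6.861,19.507) -> (-12.679,30.003) [heading=119, draw]
Final: pos=(-12.679,30.003), heading=119, 5 segment(s) drawn
Segments drawn: 5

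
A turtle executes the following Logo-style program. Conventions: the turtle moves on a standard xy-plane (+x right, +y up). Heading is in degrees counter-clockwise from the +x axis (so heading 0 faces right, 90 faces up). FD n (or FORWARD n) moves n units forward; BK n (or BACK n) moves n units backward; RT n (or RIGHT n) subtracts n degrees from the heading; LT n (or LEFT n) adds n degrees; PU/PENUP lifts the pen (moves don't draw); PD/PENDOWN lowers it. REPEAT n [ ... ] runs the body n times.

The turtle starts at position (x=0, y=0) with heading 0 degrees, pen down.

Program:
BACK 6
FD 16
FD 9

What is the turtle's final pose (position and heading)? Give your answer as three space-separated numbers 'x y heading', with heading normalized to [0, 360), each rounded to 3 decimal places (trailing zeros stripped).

Answer: 19 0 0

Derivation:
Executing turtle program step by step:
Start: pos=(0,0), heading=0, pen down
BK 6: (0,0) -> (-6,0) [heading=0, draw]
FD 16: (-6,0) -> (10,0) [heading=0, draw]
FD 9: (10,0) -> (19,0) [heading=0, draw]
Final: pos=(19,0), heading=0, 3 segment(s) drawn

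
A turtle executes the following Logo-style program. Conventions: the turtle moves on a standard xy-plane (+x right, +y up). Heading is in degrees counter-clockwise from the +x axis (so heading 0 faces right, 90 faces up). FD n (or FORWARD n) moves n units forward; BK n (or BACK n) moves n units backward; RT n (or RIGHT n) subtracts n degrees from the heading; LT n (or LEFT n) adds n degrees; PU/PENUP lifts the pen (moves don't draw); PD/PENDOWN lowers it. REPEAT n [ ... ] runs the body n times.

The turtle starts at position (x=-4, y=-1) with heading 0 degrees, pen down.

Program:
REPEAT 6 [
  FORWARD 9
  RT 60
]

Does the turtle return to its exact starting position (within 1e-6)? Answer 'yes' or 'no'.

Answer: yes

Derivation:
Executing turtle program step by step:
Start: pos=(-4,-1), heading=0, pen down
REPEAT 6 [
  -- iteration 1/6 --
  FD 9: (-4,-1) -> (5,-1) [heading=0, draw]
  RT 60: heading 0 -> 300
  -- iteration 2/6 --
  FD 9: (5,-1) -> (9.5,-8.794) [heading=300, draw]
  RT 60: heading 300 -> 240
  -- iteration 3/6 --
  FD 9: (9.5,-8.794) -> (5,-16.588) [heading=240, draw]
  RT 60: heading 240 -> 180
  -- iteration 4/6 --
  FD 9: (5,-16.588) -> (-4,-16.588) [heading=180, draw]
  RT 60: heading 180 -> 120
  -- iteration 5/6 --
  FD 9: (-4,-16.588) -> (-8.5,-8.794) [heading=120, draw]
  RT 60: heading 120 -> 60
  -- iteration 6/6 --
  FD 9: (-8.5,-8.794) -> (-4,-1) [heading=60, draw]
  RT 60: heading 60 -> 0
]
Final: pos=(-4,-1), heading=0, 6 segment(s) drawn

Start position: (-4, -1)
Final position: (-4, -1)
Distance = 0; < 1e-6 -> CLOSED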